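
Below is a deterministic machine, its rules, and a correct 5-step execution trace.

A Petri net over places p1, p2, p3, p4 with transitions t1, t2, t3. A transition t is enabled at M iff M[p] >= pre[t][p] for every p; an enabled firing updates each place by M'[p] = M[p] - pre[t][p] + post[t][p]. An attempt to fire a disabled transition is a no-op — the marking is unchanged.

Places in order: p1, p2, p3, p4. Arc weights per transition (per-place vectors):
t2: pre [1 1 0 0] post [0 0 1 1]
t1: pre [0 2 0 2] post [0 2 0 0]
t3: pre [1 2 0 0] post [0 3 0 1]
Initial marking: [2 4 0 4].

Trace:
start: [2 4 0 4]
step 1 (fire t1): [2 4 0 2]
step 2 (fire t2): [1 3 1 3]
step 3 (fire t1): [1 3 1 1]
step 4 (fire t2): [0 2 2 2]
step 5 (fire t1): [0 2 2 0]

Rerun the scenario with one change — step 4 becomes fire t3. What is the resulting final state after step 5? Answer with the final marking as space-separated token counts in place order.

(re-executing from step 4 with the substitution; state before step 4: [1 3 1 1])
step 4 (fire t3): [0 4 1 2]
step 5 (fire t1): [0 4 1 0]

0 4 1 0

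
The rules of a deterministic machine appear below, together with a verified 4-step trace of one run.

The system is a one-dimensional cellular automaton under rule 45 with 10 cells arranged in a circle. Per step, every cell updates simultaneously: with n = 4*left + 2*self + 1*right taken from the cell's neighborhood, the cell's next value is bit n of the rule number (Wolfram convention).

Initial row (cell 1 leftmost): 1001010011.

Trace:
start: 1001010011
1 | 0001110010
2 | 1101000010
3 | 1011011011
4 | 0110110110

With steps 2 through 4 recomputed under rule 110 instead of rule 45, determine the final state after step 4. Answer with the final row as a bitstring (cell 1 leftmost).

1100000010

(re-executing steps 2..4 under rule 110; state before step 2: 0001110010)
2 | 0011010110
3 | 0111111110
4 | 1100000010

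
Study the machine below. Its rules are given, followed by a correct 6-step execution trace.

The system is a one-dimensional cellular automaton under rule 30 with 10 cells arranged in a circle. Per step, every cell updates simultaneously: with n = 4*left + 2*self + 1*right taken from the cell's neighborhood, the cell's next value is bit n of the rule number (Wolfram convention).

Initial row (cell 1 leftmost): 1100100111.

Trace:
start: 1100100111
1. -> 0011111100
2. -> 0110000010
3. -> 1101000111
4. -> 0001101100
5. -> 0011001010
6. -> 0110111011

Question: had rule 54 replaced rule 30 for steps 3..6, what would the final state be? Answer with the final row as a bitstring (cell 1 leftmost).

1100100011

(re-executing steps 3..6 under rule 54; state before step 3: 0110000010)
3. -> 1001000111
4. -> 0111101000
5. -> 1000011100
6. -> 1100100011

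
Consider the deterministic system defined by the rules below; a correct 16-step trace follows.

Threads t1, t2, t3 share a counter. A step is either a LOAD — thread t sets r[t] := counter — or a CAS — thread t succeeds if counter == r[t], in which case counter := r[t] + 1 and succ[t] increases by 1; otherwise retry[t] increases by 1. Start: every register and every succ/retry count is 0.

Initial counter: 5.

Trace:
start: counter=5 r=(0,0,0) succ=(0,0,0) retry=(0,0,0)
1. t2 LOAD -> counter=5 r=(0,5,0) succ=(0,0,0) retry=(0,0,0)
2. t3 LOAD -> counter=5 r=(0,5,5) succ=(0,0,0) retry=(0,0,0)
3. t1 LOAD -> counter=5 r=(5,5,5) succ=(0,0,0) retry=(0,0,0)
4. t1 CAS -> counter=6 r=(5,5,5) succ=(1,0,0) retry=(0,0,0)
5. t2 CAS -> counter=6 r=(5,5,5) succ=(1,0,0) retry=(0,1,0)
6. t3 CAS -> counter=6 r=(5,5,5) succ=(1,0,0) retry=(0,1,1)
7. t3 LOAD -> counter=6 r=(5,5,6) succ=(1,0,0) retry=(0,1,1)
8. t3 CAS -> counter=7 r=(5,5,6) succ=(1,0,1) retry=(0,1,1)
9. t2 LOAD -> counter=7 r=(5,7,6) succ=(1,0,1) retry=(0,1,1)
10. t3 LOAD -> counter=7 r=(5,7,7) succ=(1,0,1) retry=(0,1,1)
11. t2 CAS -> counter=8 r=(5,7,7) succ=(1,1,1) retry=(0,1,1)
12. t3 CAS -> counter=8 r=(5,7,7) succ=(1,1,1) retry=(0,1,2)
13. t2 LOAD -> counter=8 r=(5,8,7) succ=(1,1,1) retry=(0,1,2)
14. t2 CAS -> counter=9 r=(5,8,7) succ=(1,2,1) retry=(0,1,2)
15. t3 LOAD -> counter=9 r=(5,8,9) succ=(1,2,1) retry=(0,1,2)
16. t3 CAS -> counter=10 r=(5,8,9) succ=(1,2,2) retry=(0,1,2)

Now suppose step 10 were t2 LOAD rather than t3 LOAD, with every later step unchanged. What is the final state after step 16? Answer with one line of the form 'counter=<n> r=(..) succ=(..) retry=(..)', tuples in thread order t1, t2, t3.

(re-executing from step 10 with the substitution; state before step 10: counter=7 r=(5,7,6) succ=(1,0,1) retry=(0,1,1))
10. t2 LOAD -> counter=7 r=(5,7,6) succ=(1,0,1) retry=(0,1,1)
11. t2 CAS -> counter=8 r=(5,7,6) succ=(1,1,1) retry=(0,1,1)
12. t3 CAS -> counter=8 r=(5,7,6) succ=(1,1,1) retry=(0,1,2)
13. t2 LOAD -> counter=8 r=(5,8,6) succ=(1,1,1) retry=(0,1,2)
14. t2 CAS -> counter=9 r=(5,8,6) succ=(1,2,1) retry=(0,1,2)
15. t3 LOAD -> counter=9 r=(5,8,9) succ=(1,2,1) retry=(0,1,2)
16. t3 CAS -> counter=10 r=(5,8,9) succ=(1,2,2) retry=(0,1,2)

counter=10 r=(5,8,9) succ=(1,2,2) retry=(0,1,2)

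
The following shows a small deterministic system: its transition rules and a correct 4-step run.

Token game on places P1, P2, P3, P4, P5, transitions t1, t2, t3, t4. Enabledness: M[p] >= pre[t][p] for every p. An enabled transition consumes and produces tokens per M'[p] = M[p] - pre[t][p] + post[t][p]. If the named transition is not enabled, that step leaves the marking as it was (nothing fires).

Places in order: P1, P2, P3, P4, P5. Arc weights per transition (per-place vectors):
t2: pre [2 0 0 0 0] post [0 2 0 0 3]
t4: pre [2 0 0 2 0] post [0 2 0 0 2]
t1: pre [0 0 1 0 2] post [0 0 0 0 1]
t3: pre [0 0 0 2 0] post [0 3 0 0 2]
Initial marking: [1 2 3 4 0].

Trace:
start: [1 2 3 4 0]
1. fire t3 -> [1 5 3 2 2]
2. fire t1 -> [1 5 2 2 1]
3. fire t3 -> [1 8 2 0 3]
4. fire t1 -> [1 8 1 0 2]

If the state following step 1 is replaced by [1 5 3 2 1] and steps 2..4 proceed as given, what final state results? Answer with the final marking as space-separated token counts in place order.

state after step 1 := [1 5 3 2 1]
2. fire t1 -> [1 5 3 2 1]
3. fire t3 -> [1 8 3 0 3]
4. fire t1 -> [1 8 2 0 2]

1 8 2 0 2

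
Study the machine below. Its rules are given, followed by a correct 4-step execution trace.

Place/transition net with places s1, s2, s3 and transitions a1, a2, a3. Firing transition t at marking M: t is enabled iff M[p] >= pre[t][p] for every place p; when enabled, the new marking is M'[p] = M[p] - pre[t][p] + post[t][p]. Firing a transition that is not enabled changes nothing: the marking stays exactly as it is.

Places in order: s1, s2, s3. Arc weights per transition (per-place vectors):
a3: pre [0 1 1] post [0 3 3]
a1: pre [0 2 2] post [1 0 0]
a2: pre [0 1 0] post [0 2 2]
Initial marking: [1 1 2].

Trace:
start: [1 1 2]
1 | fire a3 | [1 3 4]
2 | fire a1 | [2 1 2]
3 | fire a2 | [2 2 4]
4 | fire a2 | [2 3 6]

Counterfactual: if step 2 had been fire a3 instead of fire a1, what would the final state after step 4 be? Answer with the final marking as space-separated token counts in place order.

1 7 10

(re-executing from step 2 with the substitution; state before step 2: [1 3 4])
2 | fire a3 | [1 5 6]
3 | fire a2 | [1 6 8]
4 | fire a2 | [1 7 10]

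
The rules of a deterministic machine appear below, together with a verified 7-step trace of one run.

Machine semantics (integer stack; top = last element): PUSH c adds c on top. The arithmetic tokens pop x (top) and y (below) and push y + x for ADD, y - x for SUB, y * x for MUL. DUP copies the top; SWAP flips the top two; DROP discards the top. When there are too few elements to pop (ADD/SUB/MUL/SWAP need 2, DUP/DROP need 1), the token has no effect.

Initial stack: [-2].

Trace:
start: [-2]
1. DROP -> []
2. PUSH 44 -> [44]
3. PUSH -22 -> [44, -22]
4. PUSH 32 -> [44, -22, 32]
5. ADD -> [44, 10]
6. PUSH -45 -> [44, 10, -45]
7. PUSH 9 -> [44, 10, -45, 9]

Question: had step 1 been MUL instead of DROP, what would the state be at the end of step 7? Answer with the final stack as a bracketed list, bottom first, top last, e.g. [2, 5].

[-2, 44, 10, -45, 9]

(re-executing from step 1 with the substitution; state before step 1: [-2])
1. MUL -> [-2]
2. PUSH 44 -> [-2, 44]
3. PUSH -22 -> [-2, 44, -22]
4. PUSH 32 -> [-2, 44, -22, 32]
5. ADD -> [-2, 44, 10]
6. PUSH -45 -> [-2, 44, 10, -45]
7. PUSH 9 -> [-2, 44, 10, -45, 9]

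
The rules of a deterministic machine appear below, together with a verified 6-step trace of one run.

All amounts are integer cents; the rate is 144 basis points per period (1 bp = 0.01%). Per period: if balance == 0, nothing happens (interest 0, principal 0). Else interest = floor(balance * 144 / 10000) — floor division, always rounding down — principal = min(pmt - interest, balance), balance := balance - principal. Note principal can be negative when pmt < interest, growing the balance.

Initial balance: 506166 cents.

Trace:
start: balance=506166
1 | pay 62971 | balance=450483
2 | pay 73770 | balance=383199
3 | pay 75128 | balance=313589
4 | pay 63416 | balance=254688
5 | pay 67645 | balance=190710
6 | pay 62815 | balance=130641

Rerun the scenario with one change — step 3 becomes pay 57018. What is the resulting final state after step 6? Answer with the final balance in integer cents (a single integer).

(re-executing from step 3 with the substitution; state before step 3: balance=383199)
3 | pay 57018 | balance=331699
4 | pay 63416 | balance=273059
5 | pay 67645 | balance=209346
6 | pay 62815 | balance=149545

149545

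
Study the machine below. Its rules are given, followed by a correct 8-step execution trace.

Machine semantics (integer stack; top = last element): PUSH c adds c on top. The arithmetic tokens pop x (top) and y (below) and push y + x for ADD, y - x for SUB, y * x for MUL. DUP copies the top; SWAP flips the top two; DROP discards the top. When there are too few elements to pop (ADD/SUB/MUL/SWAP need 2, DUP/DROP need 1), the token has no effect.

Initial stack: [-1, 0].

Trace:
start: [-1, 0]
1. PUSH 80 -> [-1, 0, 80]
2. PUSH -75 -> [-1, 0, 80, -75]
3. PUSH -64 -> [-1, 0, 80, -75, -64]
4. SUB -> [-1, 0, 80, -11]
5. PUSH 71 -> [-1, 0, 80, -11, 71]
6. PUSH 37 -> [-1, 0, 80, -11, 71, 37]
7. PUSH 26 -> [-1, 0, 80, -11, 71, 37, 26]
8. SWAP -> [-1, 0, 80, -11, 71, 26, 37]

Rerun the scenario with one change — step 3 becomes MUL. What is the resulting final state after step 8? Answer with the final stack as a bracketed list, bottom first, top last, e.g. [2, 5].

(re-executing from step 3 with the substitution; state before step 3: [-1, 0, 80, -75])
3. MUL -> [-1, 0, -6000]
4. SUB -> [-1, 6000]
5. PUSH 71 -> [-1, 6000, 71]
6. PUSH 37 -> [-1, 6000, 71, 37]
7. PUSH 26 -> [-1, 6000, 71, 37, 26]
8. SWAP -> [-1, 6000, 71, 26, 37]

[-1, 6000, 71, 26, 37]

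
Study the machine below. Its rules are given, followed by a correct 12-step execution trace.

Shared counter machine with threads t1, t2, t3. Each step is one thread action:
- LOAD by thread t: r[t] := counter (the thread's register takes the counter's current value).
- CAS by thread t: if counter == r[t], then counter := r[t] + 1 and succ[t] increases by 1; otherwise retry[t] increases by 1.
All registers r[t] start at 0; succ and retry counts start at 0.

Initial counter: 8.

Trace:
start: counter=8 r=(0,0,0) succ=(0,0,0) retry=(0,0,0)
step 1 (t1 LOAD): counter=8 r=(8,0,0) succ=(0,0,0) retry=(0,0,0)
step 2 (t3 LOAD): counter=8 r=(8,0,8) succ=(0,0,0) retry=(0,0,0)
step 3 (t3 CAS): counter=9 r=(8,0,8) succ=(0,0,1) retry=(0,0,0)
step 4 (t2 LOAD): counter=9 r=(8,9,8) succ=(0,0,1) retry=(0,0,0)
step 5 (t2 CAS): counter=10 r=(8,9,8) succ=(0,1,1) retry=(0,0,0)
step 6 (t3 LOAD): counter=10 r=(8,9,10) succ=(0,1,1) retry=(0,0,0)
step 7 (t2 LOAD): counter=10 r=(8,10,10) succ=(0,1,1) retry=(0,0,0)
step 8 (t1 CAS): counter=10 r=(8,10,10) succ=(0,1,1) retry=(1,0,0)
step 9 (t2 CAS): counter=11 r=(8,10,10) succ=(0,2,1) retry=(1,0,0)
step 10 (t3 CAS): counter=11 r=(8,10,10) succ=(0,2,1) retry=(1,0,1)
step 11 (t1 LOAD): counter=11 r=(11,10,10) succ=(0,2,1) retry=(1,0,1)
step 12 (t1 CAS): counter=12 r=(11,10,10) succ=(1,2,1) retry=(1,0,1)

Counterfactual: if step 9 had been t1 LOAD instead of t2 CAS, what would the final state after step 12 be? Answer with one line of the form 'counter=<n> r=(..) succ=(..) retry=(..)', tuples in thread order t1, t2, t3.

(re-executing from step 9 with the substitution; state before step 9: counter=10 r=(8,10,10) succ=(0,1,1) retry=(1,0,0))
step 9 (t1 LOAD): counter=10 r=(10,10,10) succ=(0,1,1) retry=(1,0,0)
step 10 (t3 CAS): counter=11 r=(10,10,10) succ=(0,1,2) retry=(1,0,0)
step 11 (t1 LOAD): counter=11 r=(11,10,10) succ=(0,1,2) retry=(1,0,0)
step 12 (t1 CAS): counter=12 r=(11,10,10) succ=(1,1,2) retry=(1,0,0)

counter=12 r=(11,10,10) succ=(1,1,2) retry=(1,0,0)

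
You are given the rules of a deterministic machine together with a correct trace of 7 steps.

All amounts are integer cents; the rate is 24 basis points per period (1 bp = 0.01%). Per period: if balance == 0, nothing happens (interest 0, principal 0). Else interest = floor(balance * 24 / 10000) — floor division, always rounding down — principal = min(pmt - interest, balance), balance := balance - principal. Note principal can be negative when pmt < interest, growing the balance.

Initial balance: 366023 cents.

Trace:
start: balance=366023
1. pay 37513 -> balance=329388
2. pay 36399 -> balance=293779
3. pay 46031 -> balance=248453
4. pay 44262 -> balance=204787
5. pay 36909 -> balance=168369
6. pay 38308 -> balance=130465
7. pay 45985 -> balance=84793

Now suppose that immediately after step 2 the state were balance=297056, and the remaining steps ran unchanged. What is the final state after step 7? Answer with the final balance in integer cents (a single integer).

state after step 2 := balance=297056
3. pay 46031 -> balance=251737
4. pay 44262 -> balance=208079
5. pay 36909 -> balance=171669
6. pay 38308 -> balance=133773
7. pay 45985 -> balance=88109

88109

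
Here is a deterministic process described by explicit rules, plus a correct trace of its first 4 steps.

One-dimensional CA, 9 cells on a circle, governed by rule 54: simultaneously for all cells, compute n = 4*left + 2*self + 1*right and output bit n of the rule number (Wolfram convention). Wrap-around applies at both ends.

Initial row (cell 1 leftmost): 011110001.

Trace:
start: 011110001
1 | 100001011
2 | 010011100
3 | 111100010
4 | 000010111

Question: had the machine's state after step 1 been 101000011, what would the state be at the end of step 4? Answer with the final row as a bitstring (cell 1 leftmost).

110100001

state after step 1 := 101000011
2 | 011100100
3 | 100011110
4 | 110100001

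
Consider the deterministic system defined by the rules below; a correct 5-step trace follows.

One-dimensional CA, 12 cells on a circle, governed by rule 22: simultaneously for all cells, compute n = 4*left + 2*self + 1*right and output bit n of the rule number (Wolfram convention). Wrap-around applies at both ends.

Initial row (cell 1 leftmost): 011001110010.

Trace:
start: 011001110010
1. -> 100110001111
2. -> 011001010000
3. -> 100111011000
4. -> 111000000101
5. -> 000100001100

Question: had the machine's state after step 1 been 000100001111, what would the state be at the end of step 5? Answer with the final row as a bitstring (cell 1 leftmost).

state after step 1 := 000100001111
2. -> 101110010000
3. -> 100001111001
4. -> 010010000110
5. -> 111111001001

111111001001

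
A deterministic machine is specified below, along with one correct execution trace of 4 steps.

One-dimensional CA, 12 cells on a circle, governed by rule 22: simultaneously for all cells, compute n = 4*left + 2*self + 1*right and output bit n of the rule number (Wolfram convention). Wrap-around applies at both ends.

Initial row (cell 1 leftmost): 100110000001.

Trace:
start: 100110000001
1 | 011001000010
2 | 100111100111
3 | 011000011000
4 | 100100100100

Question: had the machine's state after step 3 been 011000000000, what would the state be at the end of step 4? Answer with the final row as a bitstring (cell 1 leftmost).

100100000000

state after step 3 := 011000000000
4 | 100100000000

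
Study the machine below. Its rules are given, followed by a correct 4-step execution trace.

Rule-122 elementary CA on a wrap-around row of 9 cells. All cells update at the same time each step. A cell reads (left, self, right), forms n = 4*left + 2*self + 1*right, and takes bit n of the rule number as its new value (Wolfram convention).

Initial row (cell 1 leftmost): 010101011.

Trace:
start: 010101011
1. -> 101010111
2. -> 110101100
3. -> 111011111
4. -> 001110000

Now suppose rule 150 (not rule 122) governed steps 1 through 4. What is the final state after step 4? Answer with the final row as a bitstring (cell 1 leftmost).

(re-executing steps 1..4 under rule 150; state before step 1: 010101011)
1. -> 010101000
2. -> 110101100
3. -> 000100011
4. -> 101110100

101110100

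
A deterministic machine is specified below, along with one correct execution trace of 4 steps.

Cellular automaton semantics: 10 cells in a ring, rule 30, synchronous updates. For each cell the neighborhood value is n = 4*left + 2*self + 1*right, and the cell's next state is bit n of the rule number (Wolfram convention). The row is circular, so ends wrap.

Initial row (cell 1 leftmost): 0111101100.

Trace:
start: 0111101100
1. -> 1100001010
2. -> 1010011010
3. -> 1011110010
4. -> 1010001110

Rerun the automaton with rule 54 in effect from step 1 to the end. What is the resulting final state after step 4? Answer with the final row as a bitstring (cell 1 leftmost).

0100100000

(re-executing steps 1..4 under rule 54; state before step 1: 0111101100)
1. -> 1000010010
2. -> 1100111111
3. -> 0011000000
4. -> 0100100000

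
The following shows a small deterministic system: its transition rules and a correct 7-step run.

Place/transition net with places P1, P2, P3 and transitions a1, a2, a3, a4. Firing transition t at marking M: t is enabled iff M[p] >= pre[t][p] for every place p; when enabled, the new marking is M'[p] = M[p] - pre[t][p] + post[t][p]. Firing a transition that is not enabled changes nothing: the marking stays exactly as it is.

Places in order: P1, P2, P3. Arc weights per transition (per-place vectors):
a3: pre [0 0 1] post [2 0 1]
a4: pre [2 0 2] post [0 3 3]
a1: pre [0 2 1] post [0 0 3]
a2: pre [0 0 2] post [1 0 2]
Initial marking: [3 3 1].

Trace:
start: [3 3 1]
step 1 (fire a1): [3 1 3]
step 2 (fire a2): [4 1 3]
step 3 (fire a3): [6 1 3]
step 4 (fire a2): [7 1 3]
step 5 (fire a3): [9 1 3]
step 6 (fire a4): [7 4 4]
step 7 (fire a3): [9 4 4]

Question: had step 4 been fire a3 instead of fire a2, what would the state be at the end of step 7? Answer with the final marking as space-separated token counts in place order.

10 4 4

(re-executing from step 4 with the substitution; state before step 4: [6 1 3])
step 4 (fire a3): [8 1 3]
step 5 (fire a3): [10 1 3]
step 6 (fire a4): [8 4 4]
step 7 (fire a3): [10 4 4]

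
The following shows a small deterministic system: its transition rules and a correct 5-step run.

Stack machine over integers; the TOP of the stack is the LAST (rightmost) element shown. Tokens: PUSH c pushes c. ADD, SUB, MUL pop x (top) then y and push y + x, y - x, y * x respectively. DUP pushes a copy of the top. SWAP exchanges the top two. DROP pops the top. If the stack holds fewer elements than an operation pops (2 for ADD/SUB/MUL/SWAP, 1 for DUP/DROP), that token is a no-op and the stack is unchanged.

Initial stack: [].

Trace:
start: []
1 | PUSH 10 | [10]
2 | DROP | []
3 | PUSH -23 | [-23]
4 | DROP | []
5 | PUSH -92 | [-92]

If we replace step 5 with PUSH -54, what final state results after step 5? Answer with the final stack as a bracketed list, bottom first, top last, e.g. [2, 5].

[-54]

(re-executing from step 5 with the substitution; state before step 5: [])
5 | PUSH -54 | [-54]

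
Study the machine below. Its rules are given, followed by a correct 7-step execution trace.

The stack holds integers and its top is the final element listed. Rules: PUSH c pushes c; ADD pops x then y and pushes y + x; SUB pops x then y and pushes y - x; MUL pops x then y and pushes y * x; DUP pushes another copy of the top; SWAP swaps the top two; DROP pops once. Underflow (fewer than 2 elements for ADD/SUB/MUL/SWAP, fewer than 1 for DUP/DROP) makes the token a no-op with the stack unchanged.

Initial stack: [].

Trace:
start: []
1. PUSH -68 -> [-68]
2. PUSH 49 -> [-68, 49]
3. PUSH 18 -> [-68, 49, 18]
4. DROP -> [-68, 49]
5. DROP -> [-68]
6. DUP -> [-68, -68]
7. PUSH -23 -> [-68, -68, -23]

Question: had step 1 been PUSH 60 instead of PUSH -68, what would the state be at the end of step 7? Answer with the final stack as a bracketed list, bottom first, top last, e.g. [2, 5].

[60, 60, -23]

(re-executing from step 1 with the substitution; state before step 1: [])
1. PUSH 60 -> [60]
2. PUSH 49 -> [60, 49]
3. PUSH 18 -> [60, 49, 18]
4. DROP -> [60, 49]
5. DROP -> [60]
6. DUP -> [60, 60]
7. PUSH -23 -> [60, 60, -23]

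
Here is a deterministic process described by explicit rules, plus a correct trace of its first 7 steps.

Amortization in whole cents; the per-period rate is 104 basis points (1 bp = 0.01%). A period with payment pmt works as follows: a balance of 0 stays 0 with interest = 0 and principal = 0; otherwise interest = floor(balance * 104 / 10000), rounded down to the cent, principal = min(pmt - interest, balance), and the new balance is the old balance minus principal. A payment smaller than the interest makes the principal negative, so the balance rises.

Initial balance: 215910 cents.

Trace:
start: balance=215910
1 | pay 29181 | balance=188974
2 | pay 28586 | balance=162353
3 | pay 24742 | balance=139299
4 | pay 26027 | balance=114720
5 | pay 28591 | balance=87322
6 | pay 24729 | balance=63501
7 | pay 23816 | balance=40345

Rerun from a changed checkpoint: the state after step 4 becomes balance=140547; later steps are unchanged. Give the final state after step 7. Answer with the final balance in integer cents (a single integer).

state after step 4 := balance=140547
5 | pay 28591 | balance=113417
6 | pay 24729 | balance=89867
7 | pay 23816 | balance=66985

66985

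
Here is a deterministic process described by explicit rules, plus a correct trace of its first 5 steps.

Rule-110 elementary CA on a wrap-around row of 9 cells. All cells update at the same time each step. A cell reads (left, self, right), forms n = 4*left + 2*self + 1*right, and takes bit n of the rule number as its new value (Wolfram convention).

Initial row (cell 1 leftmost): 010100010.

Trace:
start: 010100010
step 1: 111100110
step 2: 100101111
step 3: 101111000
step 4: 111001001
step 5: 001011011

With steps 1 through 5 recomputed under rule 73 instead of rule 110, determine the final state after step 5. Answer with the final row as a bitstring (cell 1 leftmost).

(re-executing steps 1..5 under rule 73; state before step 1: 010100010)
step 1: 000001000
step 2: 111100011
step 3: 000101010
step 4: 110000000
step 5: 110111110

110111110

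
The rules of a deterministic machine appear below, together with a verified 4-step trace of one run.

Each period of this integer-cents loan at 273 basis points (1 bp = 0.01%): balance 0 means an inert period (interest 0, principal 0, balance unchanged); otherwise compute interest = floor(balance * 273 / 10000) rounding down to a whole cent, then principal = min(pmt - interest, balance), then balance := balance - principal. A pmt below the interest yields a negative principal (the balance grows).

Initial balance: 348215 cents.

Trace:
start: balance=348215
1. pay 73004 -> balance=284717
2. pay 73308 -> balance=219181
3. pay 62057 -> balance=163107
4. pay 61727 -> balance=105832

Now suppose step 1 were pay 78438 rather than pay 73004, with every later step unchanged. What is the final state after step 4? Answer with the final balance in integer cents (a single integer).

99942

(re-executing from step 1 with the substitution; state before step 1: balance=348215)
1. pay 78438 -> balance=279283
2. pay 73308 -> balance=213599
3. pay 62057 -> balance=157373
4. pay 61727 -> balance=99942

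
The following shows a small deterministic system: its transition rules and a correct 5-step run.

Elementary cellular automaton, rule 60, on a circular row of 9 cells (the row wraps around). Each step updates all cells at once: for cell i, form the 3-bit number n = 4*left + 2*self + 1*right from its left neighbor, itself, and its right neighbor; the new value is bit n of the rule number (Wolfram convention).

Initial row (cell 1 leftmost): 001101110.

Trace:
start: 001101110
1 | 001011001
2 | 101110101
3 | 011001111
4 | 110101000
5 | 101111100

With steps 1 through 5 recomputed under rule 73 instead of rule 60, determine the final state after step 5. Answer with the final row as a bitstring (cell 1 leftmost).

001100010

(re-executing steps 1..5 under rule 73; state before step 1: 001101110)
1 | 101101010
2 | 001100000
3 | 101101111
4 | 101101000
5 | 001100010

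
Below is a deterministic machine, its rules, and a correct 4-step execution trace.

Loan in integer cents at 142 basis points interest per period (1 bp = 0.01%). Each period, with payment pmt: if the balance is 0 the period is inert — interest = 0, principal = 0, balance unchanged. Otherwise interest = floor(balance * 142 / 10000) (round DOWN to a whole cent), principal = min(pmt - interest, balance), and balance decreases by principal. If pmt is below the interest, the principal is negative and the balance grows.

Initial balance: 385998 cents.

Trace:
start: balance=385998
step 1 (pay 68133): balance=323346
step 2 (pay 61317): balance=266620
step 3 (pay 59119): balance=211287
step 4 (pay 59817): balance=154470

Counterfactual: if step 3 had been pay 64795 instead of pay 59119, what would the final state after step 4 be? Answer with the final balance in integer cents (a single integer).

148713

(re-executing from step 3 with the substitution; state before step 3: balance=266620)
step 3 (pay 64795): balance=205611
step 4 (pay 59817): balance=148713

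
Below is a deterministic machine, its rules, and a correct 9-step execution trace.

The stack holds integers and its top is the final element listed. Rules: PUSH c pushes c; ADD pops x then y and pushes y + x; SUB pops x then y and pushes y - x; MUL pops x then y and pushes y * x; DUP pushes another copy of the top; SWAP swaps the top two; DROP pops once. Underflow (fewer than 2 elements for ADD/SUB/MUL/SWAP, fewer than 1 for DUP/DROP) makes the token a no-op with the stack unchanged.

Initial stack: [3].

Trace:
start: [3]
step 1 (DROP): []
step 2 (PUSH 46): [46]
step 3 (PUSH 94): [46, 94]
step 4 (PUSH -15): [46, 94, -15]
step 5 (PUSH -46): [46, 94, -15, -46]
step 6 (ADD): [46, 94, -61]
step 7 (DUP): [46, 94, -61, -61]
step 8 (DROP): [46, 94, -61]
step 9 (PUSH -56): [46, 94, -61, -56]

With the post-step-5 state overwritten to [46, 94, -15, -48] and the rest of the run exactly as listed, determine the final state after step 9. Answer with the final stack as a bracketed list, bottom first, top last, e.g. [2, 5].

[46, 94, -63, -56]

state after step 5 := [46, 94, -15, -48]
step 6 (ADD): [46, 94, -63]
step 7 (DUP): [46, 94, -63, -63]
step 8 (DROP): [46, 94, -63]
step 9 (PUSH -56): [46, 94, -63, -56]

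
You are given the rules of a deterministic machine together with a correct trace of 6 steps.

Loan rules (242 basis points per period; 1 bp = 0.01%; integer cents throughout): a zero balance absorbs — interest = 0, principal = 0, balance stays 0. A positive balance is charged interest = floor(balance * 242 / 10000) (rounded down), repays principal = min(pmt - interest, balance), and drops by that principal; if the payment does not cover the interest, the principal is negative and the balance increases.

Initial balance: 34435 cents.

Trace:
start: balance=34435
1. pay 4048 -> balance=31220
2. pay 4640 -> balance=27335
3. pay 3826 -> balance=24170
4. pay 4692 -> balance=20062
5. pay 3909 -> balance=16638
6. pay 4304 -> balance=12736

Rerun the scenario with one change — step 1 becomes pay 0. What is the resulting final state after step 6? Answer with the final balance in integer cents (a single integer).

(re-executing from step 1 with the substitution; state before step 1: balance=34435)
1. pay 0 -> balance=35268
2. pay 4640 -> balance=31481
3. pay 3826 -> balance=28416
4. pay 4692 -> balance=24411
5. pay 3909 -> balance=21092
6. pay 4304 -> balance=17298

17298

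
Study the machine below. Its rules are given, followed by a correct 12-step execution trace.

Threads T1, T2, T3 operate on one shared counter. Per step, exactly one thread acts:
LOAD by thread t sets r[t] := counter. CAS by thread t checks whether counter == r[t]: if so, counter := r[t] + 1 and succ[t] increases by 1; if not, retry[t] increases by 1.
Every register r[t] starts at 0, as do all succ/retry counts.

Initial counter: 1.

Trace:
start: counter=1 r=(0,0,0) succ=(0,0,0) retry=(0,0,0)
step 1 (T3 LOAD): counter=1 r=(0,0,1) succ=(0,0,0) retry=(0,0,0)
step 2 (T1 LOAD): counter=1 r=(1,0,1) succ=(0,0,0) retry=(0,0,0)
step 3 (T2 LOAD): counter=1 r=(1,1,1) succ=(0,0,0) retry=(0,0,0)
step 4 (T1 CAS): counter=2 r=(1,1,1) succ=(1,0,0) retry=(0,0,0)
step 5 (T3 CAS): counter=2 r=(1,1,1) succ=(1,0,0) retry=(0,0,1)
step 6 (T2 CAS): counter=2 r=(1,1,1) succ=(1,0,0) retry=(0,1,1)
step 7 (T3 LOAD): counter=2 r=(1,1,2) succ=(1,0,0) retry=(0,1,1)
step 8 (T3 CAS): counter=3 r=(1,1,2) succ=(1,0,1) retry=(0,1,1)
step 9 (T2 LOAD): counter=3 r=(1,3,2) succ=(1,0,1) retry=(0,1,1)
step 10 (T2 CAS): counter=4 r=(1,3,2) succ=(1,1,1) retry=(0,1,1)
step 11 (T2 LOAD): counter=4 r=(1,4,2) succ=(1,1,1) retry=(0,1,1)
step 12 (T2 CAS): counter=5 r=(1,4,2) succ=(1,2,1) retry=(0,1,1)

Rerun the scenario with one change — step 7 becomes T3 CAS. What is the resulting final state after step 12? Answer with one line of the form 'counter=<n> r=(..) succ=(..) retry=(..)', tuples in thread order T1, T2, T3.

counter=4 r=(1,3,1) succ=(1,2,0) retry=(0,1,3)

(re-executing from step 7 with the substitution; state before step 7: counter=2 r=(1,1,1) succ=(1,0,0) retry=(0,1,1))
step 7 (T3 CAS): counter=2 r=(1,1,1) succ=(1,0,0) retry=(0,1,2)
step 8 (T3 CAS): counter=2 r=(1,1,1) succ=(1,0,0) retry=(0,1,3)
step 9 (T2 LOAD): counter=2 r=(1,2,1) succ=(1,0,0) retry=(0,1,3)
step 10 (T2 CAS): counter=3 r=(1,2,1) succ=(1,1,0) retry=(0,1,3)
step 11 (T2 LOAD): counter=3 r=(1,3,1) succ=(1,1,0) retry=(0,1,3)
step 12 (T2 CAS): counter=4 r=(1,3,1) succ=(1,2,0) retry=(0,1,3)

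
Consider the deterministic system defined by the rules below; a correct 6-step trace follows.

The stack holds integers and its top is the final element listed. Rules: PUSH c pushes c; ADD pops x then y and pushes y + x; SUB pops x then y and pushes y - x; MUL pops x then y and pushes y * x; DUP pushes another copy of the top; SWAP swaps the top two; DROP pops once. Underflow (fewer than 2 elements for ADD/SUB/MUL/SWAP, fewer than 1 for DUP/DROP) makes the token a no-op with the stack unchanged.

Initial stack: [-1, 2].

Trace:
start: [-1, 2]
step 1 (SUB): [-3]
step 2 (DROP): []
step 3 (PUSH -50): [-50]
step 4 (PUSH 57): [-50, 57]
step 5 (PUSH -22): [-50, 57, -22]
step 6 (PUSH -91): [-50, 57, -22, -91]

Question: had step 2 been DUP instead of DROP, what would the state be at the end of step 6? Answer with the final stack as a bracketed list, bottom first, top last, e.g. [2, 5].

(re-executing from step 2 with the substitution; state before step 2: [-3])
step 2 (DUP): [-3, -3]
step 3 (PUSH -50): [-3, -3, -50]
step 4 (PUSH 57): [-3, -3, -50, 57]
step 5 (PUSH -22): [-3, -3, -50, 57, -22]
step 6 (PUSH -91): [-3, -3, -50, 57, -22, -91]

[-3, -3, -50, 57, -22, -91]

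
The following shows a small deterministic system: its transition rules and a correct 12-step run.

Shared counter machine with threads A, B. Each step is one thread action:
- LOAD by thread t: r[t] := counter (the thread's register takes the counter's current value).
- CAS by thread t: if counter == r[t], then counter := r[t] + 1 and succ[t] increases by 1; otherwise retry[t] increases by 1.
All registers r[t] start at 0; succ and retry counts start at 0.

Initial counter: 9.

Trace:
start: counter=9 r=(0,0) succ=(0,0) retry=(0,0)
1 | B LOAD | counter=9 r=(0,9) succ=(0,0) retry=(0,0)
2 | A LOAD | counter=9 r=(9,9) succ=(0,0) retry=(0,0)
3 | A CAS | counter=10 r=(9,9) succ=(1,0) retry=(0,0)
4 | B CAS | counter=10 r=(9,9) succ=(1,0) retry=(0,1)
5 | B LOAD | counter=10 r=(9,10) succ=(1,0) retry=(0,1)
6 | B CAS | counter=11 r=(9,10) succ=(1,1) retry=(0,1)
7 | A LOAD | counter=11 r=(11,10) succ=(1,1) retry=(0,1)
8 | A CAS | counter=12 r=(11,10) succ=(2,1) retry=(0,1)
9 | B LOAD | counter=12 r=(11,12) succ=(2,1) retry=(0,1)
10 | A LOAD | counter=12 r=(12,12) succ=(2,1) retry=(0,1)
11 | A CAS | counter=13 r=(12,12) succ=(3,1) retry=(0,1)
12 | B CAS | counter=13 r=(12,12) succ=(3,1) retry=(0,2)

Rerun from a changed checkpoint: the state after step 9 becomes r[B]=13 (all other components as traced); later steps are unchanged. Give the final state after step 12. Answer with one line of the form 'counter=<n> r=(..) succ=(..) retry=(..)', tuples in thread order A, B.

state after step 9 := counter=12 r=(11,13) succ=(2,1) retry=(0,1)
10 | A LOAD | counter=12 r=(12,13) succ=(2,1) retry=(0,1)
11 | A CAS | counter=13 r=(12,13) succ=(3,1) retry=(0,1)
12 | B CAS | counter=14 r=(12,13) succ=(3,2) retry=(0,1)

counter=14 r=(12,13) succ=(3,2) retry=(0,1)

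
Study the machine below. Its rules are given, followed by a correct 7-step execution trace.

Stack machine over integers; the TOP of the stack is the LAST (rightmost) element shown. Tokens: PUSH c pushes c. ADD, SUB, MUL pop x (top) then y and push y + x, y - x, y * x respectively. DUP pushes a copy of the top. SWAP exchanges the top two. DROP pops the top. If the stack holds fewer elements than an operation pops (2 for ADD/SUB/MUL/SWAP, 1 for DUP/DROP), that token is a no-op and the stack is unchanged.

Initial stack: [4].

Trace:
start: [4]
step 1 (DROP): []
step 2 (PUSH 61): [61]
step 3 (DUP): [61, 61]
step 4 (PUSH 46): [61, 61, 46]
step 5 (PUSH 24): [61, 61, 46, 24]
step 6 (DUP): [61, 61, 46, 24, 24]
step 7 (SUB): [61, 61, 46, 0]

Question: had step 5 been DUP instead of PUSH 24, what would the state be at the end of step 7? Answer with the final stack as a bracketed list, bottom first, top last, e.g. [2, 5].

[61, 61, 46, 0]

(re-executing from step 5 with the substitution; state before step 5: [61, 61, 46])
step 5 (DUP): [61, 61, 46, 46]
step 6 (DUP): [61, 61, 46, 46, 46]
step 7 (SUB): [61, 61, 46, 0]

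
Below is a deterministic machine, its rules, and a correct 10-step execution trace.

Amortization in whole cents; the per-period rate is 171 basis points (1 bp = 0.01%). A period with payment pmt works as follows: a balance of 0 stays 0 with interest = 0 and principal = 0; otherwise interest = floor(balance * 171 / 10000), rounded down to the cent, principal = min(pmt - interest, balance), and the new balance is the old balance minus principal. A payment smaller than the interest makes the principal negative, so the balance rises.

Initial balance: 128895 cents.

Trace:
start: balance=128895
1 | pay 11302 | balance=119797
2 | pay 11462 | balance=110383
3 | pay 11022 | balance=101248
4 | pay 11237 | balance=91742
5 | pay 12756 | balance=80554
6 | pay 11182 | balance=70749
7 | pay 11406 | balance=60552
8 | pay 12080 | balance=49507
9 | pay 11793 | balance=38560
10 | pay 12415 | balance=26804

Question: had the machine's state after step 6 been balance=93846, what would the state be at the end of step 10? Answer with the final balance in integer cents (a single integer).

51522

state after step 6 := balance=93846
7 | pay 11406 | balance=84044
8 | pay 12080 | balance=73401
9 | pay 11793 | balance=62863
10 | pay 12415 | balance=51522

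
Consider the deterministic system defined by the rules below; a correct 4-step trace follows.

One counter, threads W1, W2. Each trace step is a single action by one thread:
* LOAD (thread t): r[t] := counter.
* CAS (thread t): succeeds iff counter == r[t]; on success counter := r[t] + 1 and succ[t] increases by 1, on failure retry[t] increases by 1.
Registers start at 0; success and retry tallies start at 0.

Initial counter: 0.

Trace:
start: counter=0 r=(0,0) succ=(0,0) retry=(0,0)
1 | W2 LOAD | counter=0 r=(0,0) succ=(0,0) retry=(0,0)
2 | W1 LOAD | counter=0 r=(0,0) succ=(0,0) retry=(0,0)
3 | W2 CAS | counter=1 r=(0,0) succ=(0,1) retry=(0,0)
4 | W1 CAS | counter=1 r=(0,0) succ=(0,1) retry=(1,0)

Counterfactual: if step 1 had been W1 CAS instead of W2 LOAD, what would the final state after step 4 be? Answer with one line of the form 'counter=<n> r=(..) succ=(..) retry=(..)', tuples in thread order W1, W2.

counter=2 r=(1,0) succ=(2,0) retry=(0,1)

(re-executing from step 1 with the substitution; state before step 1: counter=0 r=(0,0) succ=(0,0) retry=(0,0))
1 | W1 CAS | counter=1 r=(0,0) succ=(1,0) retry=(0,0)
2 | W1 LOAD | counter=1 r=(1,0) succ=(1,0) retry=(0,0)
3 | W2 CAS | counter=1 r=(1,0) succ=(1,0) retry=(0,1)
4 | W1 CAS | counter=2 r=(1,0) succ=(2,0) retry=(0,1)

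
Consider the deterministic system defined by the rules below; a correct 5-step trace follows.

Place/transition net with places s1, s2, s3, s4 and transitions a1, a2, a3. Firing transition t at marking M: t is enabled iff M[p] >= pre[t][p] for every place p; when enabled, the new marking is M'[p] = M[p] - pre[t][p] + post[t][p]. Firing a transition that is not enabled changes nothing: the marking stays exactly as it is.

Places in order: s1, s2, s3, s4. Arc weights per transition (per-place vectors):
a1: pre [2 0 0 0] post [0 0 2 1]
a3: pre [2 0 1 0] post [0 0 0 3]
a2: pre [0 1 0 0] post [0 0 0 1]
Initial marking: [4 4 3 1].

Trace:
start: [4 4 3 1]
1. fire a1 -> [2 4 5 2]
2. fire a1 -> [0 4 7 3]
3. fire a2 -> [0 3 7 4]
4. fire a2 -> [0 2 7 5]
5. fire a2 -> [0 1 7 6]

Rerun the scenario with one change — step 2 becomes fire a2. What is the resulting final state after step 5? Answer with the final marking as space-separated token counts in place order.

(re-executing from step 2 with the substitution; state before step 2: [2 4 5 2])
2. fire a2 -> [2 3 5 3]
3. fire a2 -> [2 2 5 4]
4. fire a2 -> [2 1 5 5]
5. fire a2 -> [2 0 5 6]

2 0 5 6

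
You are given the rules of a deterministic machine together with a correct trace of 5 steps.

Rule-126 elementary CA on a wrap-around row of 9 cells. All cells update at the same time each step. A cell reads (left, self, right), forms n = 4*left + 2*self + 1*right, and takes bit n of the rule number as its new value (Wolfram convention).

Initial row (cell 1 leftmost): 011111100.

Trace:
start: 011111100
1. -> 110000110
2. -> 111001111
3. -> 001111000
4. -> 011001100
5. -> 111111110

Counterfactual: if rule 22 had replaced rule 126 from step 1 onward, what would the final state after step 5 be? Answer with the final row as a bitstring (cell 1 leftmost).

100000010

(re-executing steps 1..5 under rule 22; state before step 1: 011111100)
1. -> 100000010
2. -> 110000110
3. -> 001001000
4. -> 011111100
5. -> 100000010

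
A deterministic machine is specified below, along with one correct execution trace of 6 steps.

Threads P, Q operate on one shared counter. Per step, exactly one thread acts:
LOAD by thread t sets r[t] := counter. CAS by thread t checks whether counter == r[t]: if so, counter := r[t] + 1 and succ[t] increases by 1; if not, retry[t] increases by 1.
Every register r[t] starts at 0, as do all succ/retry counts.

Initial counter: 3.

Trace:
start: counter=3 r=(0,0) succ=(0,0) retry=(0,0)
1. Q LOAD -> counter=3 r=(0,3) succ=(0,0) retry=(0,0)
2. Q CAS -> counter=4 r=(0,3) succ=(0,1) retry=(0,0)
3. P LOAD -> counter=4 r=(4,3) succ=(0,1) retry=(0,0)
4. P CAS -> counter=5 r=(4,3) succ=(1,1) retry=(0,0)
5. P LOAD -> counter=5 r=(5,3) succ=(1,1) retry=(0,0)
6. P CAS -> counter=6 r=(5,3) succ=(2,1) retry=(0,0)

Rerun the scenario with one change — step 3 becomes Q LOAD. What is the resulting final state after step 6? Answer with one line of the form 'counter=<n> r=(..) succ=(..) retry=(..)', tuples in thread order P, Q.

counter=5 r=(4,4) succ=(1,1) retry=(1,0)

(re-executing from step 3 with the substitution; state before step 3: counter=4 r=(0,3) succ=(0,1) retry=(0,0))
3. Q LOAD -> counter=4 r=(0,4) succ=(0,1) retry=(0,0)
4. P CAS -> counter=4 r=(0,4) succ=(0,1) retry=(1,0)
5. P LOAD -> counter=4 r=(4,4) succ=(0,1) retry=(1,0)
6. P CAS -> counter=5 r=(4,4) succ=(1,1) retry=(1,0)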